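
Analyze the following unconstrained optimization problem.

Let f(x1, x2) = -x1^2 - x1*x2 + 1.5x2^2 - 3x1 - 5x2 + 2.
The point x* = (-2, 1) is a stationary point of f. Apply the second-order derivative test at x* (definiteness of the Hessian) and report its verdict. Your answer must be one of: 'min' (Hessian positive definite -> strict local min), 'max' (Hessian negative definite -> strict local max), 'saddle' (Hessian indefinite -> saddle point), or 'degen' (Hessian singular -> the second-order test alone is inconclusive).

Compute the Hessian H = grad^2 f:
  H = [[-2, -1], [-1, 3]]
Verify stationarity: grad f(x*) = H x* + g = (0, 0).
Eigenvalues of H: -2.1926, 3.1926.
Eigenvalues have mixed signs, so H is indefinite -> x* is a saddle point.

saddle


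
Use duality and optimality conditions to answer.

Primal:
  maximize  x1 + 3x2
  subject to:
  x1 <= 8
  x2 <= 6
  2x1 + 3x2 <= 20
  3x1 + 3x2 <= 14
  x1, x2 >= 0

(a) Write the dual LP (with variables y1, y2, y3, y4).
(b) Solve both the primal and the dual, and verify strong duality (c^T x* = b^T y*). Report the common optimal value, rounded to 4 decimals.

The standard primal-dual pair for 'max c^T x s.t. A x <= b, x >= 0' is:
  Dual:  min b^T y  s.t.  A^T y >= c,  y >= 0.

So the dual LP is:
  minimize  8y1 + 6y2 + 20y3 + 14y4
  subject to:
    y1 + 2y3 + 3y4 >= 1
    y2 + 3y3 + 3y4 >= 3
    y1, y2, y3, y4 >= 0

Solving the primal: x* = (0, 4.6667).
  primal value c^T x* = 14.
Solving the dual: y* = (0, 0, 0, 1).
  dual value b^T y* = 14.
Strong duality: c^T x* = b^T y*. Confirmed.

14


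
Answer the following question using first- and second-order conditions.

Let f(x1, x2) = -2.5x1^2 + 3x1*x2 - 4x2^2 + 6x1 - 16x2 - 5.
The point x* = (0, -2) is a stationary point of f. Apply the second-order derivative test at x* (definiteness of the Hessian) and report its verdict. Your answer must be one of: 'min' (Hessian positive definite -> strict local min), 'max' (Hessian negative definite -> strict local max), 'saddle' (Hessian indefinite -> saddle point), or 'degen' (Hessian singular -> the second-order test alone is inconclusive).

Compute the Hessian H = grad^2 f:
  H = [[-5, 3], [3, -8]]
Verify stationarity: grad f(x*) = H x* + g = (0, 0).
Eigenvalues of H: -9.8541, -3.1459.
Both eigenvalues < 0, so H is negative definite -> x* is a strict local max.

max


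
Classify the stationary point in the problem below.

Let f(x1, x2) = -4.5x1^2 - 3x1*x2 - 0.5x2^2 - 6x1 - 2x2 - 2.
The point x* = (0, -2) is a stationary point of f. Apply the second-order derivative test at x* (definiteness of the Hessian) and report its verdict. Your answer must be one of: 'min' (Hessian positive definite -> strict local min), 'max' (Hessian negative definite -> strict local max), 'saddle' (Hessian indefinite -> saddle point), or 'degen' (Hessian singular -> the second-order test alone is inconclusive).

Compute the Hessian H = grad^2 f:
  H = [[-9, -3], [-3, -1]]
Verify stationarity: grad f(x*) = H x* + g = (0, 0).
Eigenvalues of H: -10, 0.
H has a zero eigenvalue (singular; negative semidefinite but not definite), so H is neither positive definite, negative definite, nor indefinite. The second-order test alone is inconclusive -> degen.
(Indeed, f is constant along the null direction of H through x*, so x* is not a strict local extremum.)

degen


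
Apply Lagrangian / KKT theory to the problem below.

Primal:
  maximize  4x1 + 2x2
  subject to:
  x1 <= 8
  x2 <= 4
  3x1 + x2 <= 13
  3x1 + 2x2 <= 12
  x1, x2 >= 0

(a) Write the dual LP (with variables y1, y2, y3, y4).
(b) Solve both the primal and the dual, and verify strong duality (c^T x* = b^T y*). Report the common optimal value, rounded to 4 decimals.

The standard primal-dual pair for 'max c^T x s.t. A x <= b, x >= 0' is:
  Dual:  min b^T y  s.t.  A^T y >= c,  y >= 0.

So the dual LP is:
  minimize  8y1 + 4y2 + 13y3 + 12y4
  subject to:
    y1 + 3y3 + 3y4 >= 4
    y2 + y3 + 2y4 >= 2
    y1, y2, y3, y4 >= 0

Solving the primal: x* = (4, 0).
  primal value c^T x* = 16.
Solving the dual: y* = (0, 0, 0, 1.3333).
  dual value b^T y* = 16.
Strong duality: c^T x* = b^T y*. Confirmed.

16


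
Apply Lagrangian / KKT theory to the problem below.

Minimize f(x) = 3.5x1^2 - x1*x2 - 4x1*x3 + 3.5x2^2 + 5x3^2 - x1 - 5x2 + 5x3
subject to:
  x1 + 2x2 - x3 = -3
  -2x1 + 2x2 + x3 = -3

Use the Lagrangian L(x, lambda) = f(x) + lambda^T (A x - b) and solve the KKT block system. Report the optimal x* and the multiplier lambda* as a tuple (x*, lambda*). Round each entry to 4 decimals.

Form the Lagrangian:
  L(x, lambda) = (1/2) x^T Q x + c^T x + lambda^T (A x - b)
Stationarity (grad_x L = 0): Q x + c + A^T lambda = 0.
Primal feasibility: A x = b.

This gives the KKT block system:
  [ Q   A^T ] [ x     ]   [-c ]
  [ A    0  ] [ lambda ] = [ b ]

Solving the linear system:
  x*      = (-0.2366, -1.5591, -0.3548)
  lambda* = (5.1183, 2.7204)
  f(x*)   = 14.8871

x* = (-0.2366, -1.5591, -0.3548), lambda* = (5.1183, 2.7204)


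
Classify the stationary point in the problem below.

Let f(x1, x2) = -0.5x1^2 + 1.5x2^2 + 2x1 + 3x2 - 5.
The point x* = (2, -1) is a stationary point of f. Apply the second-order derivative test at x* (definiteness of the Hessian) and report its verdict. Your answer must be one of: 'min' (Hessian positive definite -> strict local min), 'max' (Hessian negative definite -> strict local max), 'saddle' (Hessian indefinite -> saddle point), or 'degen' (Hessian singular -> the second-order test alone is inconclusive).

Compute the Hessian H = grad^2 f:
  H = [[-1, 0], [0, 3]]
Verify stationarity: grad f(x*) = H x* + g = (0, 0).
Eigenvalues of H: -1, 3.
Eigenvalues have mixed signs, so H is indefinite -> x* is a saddle point.

saddle


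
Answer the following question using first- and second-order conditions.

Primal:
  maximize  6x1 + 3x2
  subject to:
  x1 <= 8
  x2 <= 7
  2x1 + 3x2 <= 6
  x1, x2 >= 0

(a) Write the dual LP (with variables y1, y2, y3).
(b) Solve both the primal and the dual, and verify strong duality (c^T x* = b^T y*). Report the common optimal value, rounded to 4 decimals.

The standard primal-dual pair for 'max c^T x s.t. A x <= b, x >= 0' is:
  Dual:  min b^T y  s.t.  A^T y >= c,  y >= 0.

So the dual LP is:
  minimize  8y1 + 7y2 + 6y3
  subject to:
    y1 + 2y3 >= 6
    y2 + 3y3 >= 3
    y1, y2, y3 >= 0

Solving the primal: x* = (3, 0).
  primal value c^T x* = 18.
Solving the dual: y* = (0, 0, 3).
  dual value b^T y* = 18.
Strong duality: c^T x* = b^T y*. Confirmed.

18


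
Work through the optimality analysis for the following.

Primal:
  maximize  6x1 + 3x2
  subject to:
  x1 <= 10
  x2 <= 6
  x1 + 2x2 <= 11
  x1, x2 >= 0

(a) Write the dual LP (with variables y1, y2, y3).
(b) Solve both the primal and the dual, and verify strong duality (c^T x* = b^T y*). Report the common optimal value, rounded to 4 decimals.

The standard primal-dual pair for 'max c^T x s.t. A x <= b, x >= 0' is:
  Dual:  min b^T y  s.t.  A^T y >= c,  y >= 0.

So the dual LP is:
  minimize  10y1 + 6y2 + 11y3
  subject to:
    y1 + y3 >= 6
    y2 + 2y3 >= 3
    y1, y2, y3 >= 0

Solving the primal: x* = (10, 0.5).
  primal value c^T x* = 61.5.
Solving the dual: y* = (4.5, 0, 1.5).
  dual value b^T y* = 61.5.
Strong duality: c^T x* = b^T y*. Confirmed.

61.5


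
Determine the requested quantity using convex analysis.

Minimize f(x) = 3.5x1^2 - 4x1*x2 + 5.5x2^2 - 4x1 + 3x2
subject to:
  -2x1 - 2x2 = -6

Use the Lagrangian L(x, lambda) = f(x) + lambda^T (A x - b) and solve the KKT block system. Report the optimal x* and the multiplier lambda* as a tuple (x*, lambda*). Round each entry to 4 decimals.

Form the Lagrangian:
  L(x, lambda) = (1/2) x^T Q x + c^T x + lambda^T (A x - b)
Stationarity (grad_x L = 0): Q x + c + A^T lambda = 0.
Primal feasibility: A x = b.

This gives the KKT block system:
  [ Q   A^T ] [ x     ]   [-c ]
  [ A    0  ] [ lambda ] = [ b ]

Solving the linear system:
  x*      = (2, 1)
  lambda* = (3)
  f(x*)   = 6.5

x* = (2, 1), lambda* = (3)


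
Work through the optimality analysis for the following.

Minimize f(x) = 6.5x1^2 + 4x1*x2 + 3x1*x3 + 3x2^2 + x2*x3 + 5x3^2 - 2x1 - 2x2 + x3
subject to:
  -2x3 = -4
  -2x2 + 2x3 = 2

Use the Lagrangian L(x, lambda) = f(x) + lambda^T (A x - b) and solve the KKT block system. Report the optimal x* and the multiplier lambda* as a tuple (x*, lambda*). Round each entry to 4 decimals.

Form the Lagrangian:
  L(x, lambda) = (1/2) x^T Q x + c^T x + lambda^T (A x - b)
Stationarity (grad_x L = 0): Q x + c + A^T lambda = 0.
Primal feasibility: A x = b.

This gives the KKT block system:
  [ Q   A^T ] [ x     ]   [-c ]
  [ A    0  ] [ lambda ] = [ b ]

Solving the linear system:
  x*      = (-0.6154, 1, 2)
  lambda* = (11.8462, 1.7692)
  f(x*)   = 22.5385

x* = (-0.6154, 1, 2), lambda* = (11.8462, 1.7692)


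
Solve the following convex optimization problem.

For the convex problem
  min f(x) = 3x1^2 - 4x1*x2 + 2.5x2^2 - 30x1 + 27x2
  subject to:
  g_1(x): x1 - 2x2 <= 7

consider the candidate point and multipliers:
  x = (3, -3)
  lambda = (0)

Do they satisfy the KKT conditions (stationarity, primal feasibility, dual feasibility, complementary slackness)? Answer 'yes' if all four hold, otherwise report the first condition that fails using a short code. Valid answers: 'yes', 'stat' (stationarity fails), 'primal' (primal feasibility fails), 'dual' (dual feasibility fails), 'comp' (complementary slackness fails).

Gradient of f: grad f(x) = Q x + c = (0, 0)
Constraint values g_i(x) = a_i^T x - b_i:
  g_1((3, -3)) = 2
Stationarity residual: grad f(x) + sum_i lambda_i a_i = (0, 0)
  -> stationarity OK
Primal feasibility (all g_i <= 0): FAILS
Dual feasibility (all lambda_i >= 0): OK
Complementary slackness (lambda_i * g_i(x) = 0 for all i): OK

Verdict: the first failing condition is primal_feasibility -> primal.

primal


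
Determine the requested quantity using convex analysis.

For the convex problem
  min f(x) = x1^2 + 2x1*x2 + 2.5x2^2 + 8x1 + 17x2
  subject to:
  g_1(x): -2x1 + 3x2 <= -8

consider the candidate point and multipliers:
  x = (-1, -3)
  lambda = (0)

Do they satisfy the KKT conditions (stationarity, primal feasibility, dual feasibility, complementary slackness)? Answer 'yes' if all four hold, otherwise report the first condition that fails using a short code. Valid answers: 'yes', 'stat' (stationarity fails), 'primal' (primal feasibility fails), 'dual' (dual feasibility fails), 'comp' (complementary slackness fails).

Gradient of f: grad f(x) = Q x + c = (0, 0)
Constraint values g_i(x) = a_i^T x - b_i:
  g_1((-1, -3)) = 1
Stationarity residual: grad f(x) + sum_i lambda_i a_i = (0, 0)
  -> stationarity OK
Primal feasibility (all g_i <= 0): FAILS
Dual feasibility (all lambda_i >= 0): OK
Complementary slackness (lambda_i * g_i(x) = 0 for all i): OK

Verdict: the first failing condition is primal_feasibility -> primal.

primal


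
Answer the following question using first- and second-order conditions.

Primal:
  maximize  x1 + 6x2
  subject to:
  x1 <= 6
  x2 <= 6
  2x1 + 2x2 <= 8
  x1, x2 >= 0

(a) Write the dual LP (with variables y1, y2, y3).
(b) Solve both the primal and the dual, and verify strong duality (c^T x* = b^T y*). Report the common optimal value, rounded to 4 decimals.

The standard primal-dual pair for 'max c^T x s.t. A x <= b, x >= 0' is:
  Dual:  min b^T y  s.t.  A^T y >= c,  y >= 0.

So the dual LP is:
  minimize  6y1 + 6y2 + 8y3
  subject to:
    y1 + 2y3 >= 1
    y2 + 2y3 >= 6
    y1, y2, y3 >= 0

Solving the primal: x* = (0, 4).
  primal value c^T x* = 24.
Solving the dual: y* = (0, 0, 3).
  dual value b^T y* = 24.
Strong duality: c^T x* = b^T y*. Confirmed.

24


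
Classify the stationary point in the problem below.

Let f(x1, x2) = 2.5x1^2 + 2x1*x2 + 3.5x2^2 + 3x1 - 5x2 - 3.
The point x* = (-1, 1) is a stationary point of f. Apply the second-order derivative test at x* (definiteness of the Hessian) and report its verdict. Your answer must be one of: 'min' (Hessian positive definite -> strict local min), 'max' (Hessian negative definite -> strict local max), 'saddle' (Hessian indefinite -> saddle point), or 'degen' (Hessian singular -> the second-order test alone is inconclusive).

Compute the Hessian H = grad^2 f:
  H = [[5, 2], [2, 7]]
Verify stationarity: grad f(x*) = H x* + g = (0, 0).
Eigenvalues of H: 3.7639, 8.2361.
Both eigenvalues > 0, so H is positive definite -> x* is a strict local min.

min


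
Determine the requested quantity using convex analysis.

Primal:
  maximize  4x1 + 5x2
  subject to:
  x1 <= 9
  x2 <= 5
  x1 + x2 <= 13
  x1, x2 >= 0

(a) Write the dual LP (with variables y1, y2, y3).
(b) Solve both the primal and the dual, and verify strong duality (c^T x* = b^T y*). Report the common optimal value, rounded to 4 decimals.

The standard primal-dual pair for 'max c^T x s.t. A x <= b, x >= 0' is:
  Dual:  min b^T y  s.t.  A^T y >= c,  y >= 0.

So the dual LP is:
  minimize  9y1 + 5y2 + 13y3
  subject to:
    y1 + y3 >= 4
    y2 + y3 >= 5
    y1, y2, y3 >= 0

Solving the primal: x* = (8, 5).
  primal value c^T x* = 57.
Solving the dual: y* = (0, 1, 4).
  dual value b^T y* = 57.
Strong duality: c^T x* = b^T y*. Confirmed.

57


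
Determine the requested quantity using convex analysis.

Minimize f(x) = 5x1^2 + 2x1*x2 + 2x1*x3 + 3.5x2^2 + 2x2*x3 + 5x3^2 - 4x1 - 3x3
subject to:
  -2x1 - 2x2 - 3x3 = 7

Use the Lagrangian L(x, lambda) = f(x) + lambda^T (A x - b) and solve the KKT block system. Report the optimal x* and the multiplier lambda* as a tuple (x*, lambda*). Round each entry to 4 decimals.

Form the Lagrangian:
  L(x, lambda) = (1/2) x^T Q x + c^T x + lambda^T (A x - b)
Stationarity (grad_x L = 0): Q x + c + A^T lambda = 0.
Primal feasibility: A x = b.

This gives the KKT block system:
  [ Q   A^T ] [ x     ]   [-c ]
  [ A    0  ] [ lambda ] = [ b ]

Solving the linear system:
  x*      = (-0.3292, -1.3267, -1.2294)
  lambda* = (-6.202)
  f(x*)   = 24.2095

x* = (-0.3292, -1.3267, -1.2294), lambda* = (-6.202)


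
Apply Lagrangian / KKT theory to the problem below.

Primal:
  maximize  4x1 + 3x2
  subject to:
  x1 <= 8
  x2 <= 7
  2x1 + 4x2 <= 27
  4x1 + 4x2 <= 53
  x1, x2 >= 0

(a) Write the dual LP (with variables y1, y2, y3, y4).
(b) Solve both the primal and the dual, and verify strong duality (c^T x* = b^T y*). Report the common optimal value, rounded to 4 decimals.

The standard primal-dual pair for 'max c^T x s.t. A x <= b, x >= 0' is:
  Dual:  min b^T y  s.t.  A^T y >= c,  y >= 0.

So the dual LP is:
  minimize  8y1 + 7y2 + 27y3 + 53y4
  subject to:
    y1 + 2y3 + 4y4 >= 4
    y2 + 4y3 + 4y4 >= 3
    y1, y2, y3, y4 >= 0

Solving the primal: x* = (8, 2.75).
  primal value c^T x* = 40.25.
Solving the dual: y* = (2.5, 0, 0.75, 0).
  dual value b^T y* = 40.25.
Strong duality: c^T x* = b^T y*. Confirmed.

40.25


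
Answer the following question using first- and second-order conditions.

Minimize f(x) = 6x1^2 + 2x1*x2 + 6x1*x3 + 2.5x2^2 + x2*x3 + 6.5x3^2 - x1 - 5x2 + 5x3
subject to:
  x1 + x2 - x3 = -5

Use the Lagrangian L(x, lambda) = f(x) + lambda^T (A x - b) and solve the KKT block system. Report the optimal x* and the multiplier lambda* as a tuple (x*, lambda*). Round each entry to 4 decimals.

Form the Lagrangian:
  L(x, lambda) = (1/2) x^T Q x + c^T x + lambda^T (A x - b)
Stationarity (grad_x L = 0): Q x + c + A^T lambda = 0.
Primal feasibility: A x = b.

This gives the KKT block system:
  [ Q   A^T ] [ x     ]   [-c ]
  [ A    0  ] [ lambda ] = [ b ]

Solving the linear system:
  x*      = (-1.7187, -1.6094, 1.6719)
  lambda* = (14.8125)
  f(x*)   = 46.0937

x* = (-1.7187, -1.6094, 1.6719), lambda* = (14.8125)


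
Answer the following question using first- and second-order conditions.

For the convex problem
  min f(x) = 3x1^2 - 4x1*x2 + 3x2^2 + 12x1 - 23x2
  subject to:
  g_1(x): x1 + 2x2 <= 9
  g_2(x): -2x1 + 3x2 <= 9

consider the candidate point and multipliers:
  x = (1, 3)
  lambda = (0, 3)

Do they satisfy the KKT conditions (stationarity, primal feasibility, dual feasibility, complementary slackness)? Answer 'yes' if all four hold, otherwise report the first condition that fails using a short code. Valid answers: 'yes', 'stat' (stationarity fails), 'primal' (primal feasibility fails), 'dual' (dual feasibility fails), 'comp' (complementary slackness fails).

Gradient of f: grad f(x) = Q x + c = (6, -9)
Constraint values g_i(x) = a_i^T x - b_i:
  g_1((1, 3)) = -2
  g_2((1, 3)) = -2
Stationarity residual: grad f(x) + sum_i lambda_i a_i = (0, 0)
  -> stationarity OK
Primal feasibility (all g_i <= 0): OK
Dual feasibility (all lambda_i >= 0): OK
Complementary slackness (lambda_i * g_i(x) = 0 for all i): FAILS

Verdict: the first failing condition is complementary_slackness -> comp.

comp


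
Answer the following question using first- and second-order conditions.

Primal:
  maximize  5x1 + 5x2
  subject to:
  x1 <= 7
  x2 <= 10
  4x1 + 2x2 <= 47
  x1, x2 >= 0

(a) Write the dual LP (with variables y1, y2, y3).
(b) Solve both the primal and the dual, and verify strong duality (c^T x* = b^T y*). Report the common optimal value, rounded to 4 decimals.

The standard primal-dual pair for 'max c^T x s.t. A x <= b, x >= 0' is:
  Dual:  min b^T y  s.t.  A^T y >= c,  y >= 0.

So the dual LP is:
  minimize  7y1 + 10y2 + 47y3
  subject to:
    y1 + 4y3 >= 5
    y2 + 2y3 >= 5
    y1, y2, y3 >= 0

Solving the primal: x* = (6.75, 10).
  primal value c^T x* = 83.75.
Solving the dual: y* = (0, 2.5, 1.25).
  dual value b^T y* = 83.75.
Strong duality: c^T x* = b^T y*. Confirmed.

83.75


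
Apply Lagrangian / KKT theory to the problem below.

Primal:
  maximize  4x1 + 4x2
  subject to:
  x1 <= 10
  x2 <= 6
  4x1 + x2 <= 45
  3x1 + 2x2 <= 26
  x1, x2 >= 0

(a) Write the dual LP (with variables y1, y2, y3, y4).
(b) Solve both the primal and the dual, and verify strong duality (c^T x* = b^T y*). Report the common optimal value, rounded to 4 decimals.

The standard primal-dual pair for 'max c^T x s.t. A x <= b, x >= 0' is:
  Dual:  min b^T y  s.t.  A^T y >= c,  y >= 0.

So the dual LP is:
  minimize  10y1 + 6y2 + 45y3 + 26y4
  subject to:
    y1 + 4y3 + 3y4 >= 4
    y2 + y3 + 2y4 >= 4
    y1, y2, y3, y4 >= 0

Solving the primal: x* = (4.6667, 6).
  primal value c^T x* = 42.6667.
Solving the dual: y* = (0, 1.3333, 0, 1.3333).
  dual value b^T y* = 42.6667.
Strong duality: c^T x* = b^T y*. Confirmed.

42.6667


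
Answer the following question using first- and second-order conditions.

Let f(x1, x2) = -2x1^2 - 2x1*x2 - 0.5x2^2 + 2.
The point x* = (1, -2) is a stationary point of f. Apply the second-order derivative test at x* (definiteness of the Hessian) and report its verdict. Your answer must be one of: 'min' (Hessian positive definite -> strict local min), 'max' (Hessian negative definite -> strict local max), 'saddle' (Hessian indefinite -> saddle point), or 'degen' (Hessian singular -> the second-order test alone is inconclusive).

Compute the Hessian H = grad^2 f:
  H = [[-4, -2], [-2, -1]]
Verify stationarity: grad f(x*) = H x* + g = (0, 0).
Eigenvalues of H: -5, 0.
H has a zero eigenvalue (singular; negative semidefinite but not definite), so H is neither positive definite, negative definite, nor indefinite. The second-order test alone is inconclusive -> degen.
(Indeed, f is constant along the null direction of H through x*, so x* is not a strict local extremum.)

degen


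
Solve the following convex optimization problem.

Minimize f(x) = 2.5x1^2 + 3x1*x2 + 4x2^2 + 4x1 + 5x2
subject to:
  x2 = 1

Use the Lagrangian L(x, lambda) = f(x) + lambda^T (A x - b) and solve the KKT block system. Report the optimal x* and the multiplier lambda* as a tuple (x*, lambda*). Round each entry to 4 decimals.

Form the Lagrangian:
  L(x, lambda) = (1/2) x^T Q x + c^T x + lambda^T (A x - b)
Stationarity (grad_x L = 0): Q x + c + A^T lambda = 0.
Primal feasibility: A x = b.

This gives the KKT block system:
  [ Q   A^T ] [ x     ]   [-c ]
  [ A    0  ] [ lambda ] = [ b ]

Solving the linear system:
  x*      = (-1.4, 1)
  lambda* = (-8.8)
  f(x*)   = 4.1

x* = (-1.4, 1), lambda* = (-8.8)


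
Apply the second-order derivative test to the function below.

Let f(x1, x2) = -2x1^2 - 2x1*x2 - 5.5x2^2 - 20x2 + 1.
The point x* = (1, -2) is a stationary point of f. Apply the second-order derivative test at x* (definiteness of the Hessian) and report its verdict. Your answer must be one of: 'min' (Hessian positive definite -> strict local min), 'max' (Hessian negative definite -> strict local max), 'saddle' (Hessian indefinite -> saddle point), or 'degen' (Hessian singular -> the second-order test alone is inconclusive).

Compute the Hessian H = grad^2 f:
  H = [[-4, -2], [-2, -11]]
Verify stationarity: grad f(x*) = H x* + g = (0, 0).
Eigenvalues of H: -11.5311, -3.4689.
Both eigenvalues < 0, so H is negative definite -> x* is a strict local max.

max


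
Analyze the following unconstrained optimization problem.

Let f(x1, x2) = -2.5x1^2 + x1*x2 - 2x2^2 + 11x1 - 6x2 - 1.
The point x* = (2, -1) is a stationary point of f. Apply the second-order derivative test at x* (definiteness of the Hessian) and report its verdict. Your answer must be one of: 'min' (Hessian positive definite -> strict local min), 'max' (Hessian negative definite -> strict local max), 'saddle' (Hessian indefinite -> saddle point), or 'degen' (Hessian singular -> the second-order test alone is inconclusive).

Compute the Hessian H = grad^2 f:
  H = [[-5, 1], [1, -4]]
Verify stationarity: grad f(x*) = H x* + g = (0, 0).
Eigenvalues of H: -5.618, -3.382.
Both eigenvalues < 0, so H is negative definite -> x* is a strict local max.

max


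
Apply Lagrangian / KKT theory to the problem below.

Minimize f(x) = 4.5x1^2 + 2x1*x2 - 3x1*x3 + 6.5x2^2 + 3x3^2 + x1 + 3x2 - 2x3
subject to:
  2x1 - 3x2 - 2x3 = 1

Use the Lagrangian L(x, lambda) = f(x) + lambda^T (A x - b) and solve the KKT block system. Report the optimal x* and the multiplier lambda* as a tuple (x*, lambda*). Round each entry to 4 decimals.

Form the Lagrangian:
  L(x, lambda) = (1/2) x^T Q x + c^T x + lambda^T (A x - b)
Stationarity (grad_x L = 0): Q x + c + A^T lambda = 0.
Primal feasibility: A x = b.

This gives the KKT block system:
  [ Q   A^T ] [ x     ]   [-c ]
  [ A    0  ] [ lambda ] = [ b ]

Solving the linear system:
  x*      = (0.1722, -0.38, 0.2422)
  lambda* = (-0.5318)
  f(x*)   = -0.4602

x* = (0.1722, -0.38, 0.2422), lambda* = (-0.5318)


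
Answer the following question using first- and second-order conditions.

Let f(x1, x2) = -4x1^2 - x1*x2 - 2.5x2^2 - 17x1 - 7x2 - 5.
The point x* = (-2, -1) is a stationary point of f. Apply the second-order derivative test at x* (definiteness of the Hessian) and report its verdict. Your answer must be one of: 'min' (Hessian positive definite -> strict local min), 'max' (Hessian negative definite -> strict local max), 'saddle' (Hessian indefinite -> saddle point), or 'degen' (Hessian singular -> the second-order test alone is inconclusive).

Compute the Hessian H = grad^2 f:
  H = [[-8, -1], [-1, -5]]
Verify stationarity: grad f(x*) = H x* + g = (0, 0).
Eigenvalues of H: -8.3028, -4.6972.
Both eigenvalues < 0, so H is negative definite -> x* is a strict local max.

max


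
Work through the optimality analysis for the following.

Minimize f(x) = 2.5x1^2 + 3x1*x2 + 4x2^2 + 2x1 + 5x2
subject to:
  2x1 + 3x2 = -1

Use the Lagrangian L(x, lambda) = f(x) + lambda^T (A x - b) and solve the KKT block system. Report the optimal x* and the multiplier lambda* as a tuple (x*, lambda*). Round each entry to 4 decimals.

Form the Lagrangian:
  L(x, lambda) = (1/2) x^T Q x + c^T x + lambda^T (A x - b)
Stationarity (grad_x L = 0): Q x + c + A^T lambda = 0.
Primal feasibility: A x = b.

This gives the KKT block system:
  [ Q   A^T ] [ x     ]   [-c ]
  [ A    0  ] [ lambda ] = [ b ]

Solving the linear system:
  x*      = (0.122, -0.4146)
  lambda* = (-0.6829)
  f(x*)   = -1.2561

x* = (0.122, -0.4146), lambda* = (-0.6829)


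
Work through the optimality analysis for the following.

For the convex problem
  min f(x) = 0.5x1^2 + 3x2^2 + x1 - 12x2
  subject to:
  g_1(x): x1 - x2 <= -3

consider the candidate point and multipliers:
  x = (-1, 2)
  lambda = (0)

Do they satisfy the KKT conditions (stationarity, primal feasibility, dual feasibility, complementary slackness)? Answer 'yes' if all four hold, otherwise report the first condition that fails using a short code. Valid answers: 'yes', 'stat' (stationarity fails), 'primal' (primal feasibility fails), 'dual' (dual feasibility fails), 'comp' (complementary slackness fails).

Gradient of f: grad f(x) = Q x + c = (0, 0)
Constraint values g_i(x) = a_i^T x - b_i:
  g_1((-1, 2)) = 0
Stationarity residual: grad f(x) + sum_i lambda_i a_i = (0, 0)
  -> stationarity OK
Primal feasibility (all g_i <= 0): OK
Dual feasibility (all lambda_i >= 0): OK
Complementary slackness (lambda_i * g_i(x) = 0 for all i): OK

Verdict: yes, KKT holds.

yes


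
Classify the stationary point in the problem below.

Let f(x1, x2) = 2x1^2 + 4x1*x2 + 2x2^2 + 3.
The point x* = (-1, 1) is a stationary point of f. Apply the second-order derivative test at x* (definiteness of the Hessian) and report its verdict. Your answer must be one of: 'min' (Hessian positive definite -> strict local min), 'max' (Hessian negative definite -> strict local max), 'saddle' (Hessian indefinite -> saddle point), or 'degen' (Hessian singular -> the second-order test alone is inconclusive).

Compute the Hessian H = grad^2 f:
  H = [[4, 4], [4, 4]]
Verify stationarity: grad f(x*) = H x* + g = (0, 0).
Eigenvalues of H: 0, 8.
H has a zero eigenvalue (singular; positive semidefinite but not definite), so H is neither positive definite, negative definite, nor indefinite. The second-order test alone is inconclusive -> degen.
(Indeed, f is constant along the null direction of H through x*, so x* is not a strict local extremum.)

degen


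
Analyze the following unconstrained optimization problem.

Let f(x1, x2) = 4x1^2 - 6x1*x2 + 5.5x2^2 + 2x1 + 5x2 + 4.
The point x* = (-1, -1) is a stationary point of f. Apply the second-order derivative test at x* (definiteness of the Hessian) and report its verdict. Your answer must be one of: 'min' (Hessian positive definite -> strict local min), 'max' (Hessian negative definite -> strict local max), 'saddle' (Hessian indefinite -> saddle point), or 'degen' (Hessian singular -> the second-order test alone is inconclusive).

Compute the Hessian H = grad^2 f:
  H = [[8, -6], [-6, 11]]
Verify stationarity: grad f(x*) = H x* + g = (0, 0).
Eigenvalues of H: 3.3153, 15.6847.
Both eigenvalues > 0, so H is positive definite -> x* is a strict local min.

min


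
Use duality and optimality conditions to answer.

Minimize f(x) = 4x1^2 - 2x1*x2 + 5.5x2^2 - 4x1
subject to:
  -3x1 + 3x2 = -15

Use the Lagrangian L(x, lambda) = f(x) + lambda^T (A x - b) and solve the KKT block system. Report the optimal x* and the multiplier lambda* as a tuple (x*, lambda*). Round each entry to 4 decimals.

Form the Lagrangian:
  L(x, lambda) = (1/2) x^T Q x + c^T x + lambda^T (A x - b)
Stationarity (grad_x L = 0): Q x + c + A^T lambda = 0.
Primal feasibility: A x = b.

This gives the KKT block system:
  [ Q   A^T ] [ x     ]   [-c ]
  [ A    0  ] [ lambda ] = [ b ]

Solving the linear system:
  x*      = (3.2667, -1.7333)
  lambda* = (8.5333)
  f(x*)   = 57.4667

x* = (3.2667, -1.7333), lambda* = (8.5333)


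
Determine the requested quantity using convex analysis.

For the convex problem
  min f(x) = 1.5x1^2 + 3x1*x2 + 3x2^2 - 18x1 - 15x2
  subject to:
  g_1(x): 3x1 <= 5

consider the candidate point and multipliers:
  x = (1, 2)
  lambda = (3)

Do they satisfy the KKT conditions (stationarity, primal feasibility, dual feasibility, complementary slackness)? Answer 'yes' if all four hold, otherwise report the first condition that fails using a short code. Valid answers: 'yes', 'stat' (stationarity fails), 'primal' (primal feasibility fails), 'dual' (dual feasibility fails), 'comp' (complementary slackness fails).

Gradient of f: grad f(x) = Q x + c = (-9, 0)
Constraint values g_i(x) = a_i^T x - b_i:
  g_1((1, 2)) = -2
Stationarity residual: grad f(x) + sum_i lambda_i a_i = (0, 0)
  -> stationarity OK
Primal feasibility (all g_i <= 0): OK
Dual feasibility (all lambda_i >= 0): OK
Complementary slackness (lambda_i * g_i(x) = 0 for all i): FAILS

Verdict: the first failing condition is complementary_slackness -> comp.

comp


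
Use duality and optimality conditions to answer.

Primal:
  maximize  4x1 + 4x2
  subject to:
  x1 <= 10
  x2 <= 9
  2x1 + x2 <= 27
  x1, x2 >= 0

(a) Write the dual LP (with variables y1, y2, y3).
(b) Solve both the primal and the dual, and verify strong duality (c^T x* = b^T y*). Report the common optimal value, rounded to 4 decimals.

The standard primal-dual pair for 'max c^T x s.t. A x <= b, x >= 0' is:
  Dual:  min b^T y  s.t.  A^T y >= c,  y >= 0.

So the dual LP is:
  minimize  10y1 + 9y2 + 27y3
  subject to:
    y1 + 2y3 >= 4
    y2 + y3 >= 4
    y1, y2, y3 >= 0

Solving the primal: x* = (9, 9).
  primal value c^T x* = 72.
Solving the dual: y* = (0, 2, 2).
  dual value b^T y* = 72.
Strong duality: c^T x* = b^T y*. Confirmed.

72


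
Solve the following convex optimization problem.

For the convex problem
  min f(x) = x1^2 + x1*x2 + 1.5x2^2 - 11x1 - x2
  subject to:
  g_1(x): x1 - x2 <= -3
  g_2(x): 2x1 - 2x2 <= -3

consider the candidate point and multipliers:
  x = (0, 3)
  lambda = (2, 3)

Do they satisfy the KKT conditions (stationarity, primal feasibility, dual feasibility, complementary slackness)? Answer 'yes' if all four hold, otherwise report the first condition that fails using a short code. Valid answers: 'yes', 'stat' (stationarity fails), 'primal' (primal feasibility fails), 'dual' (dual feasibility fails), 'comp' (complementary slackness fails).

Gradient of f: grad f(x) = Q x + c = (-8, 8)
Constraint values g_i(x) = a_i^T x - b_i:
  g_1((0, 3)) = 0
  g_2((0, 3)) = -3
Stationarity residual: grad f(x) + sum_i lambda_i a_i = (0, 0)
  -> stationarity OK
Primal feasibility (all g_i <= 0): OK
Dual feasibility (all lambda_i >= 0): OK
Complementary slackness (lambda_i * g_i(x) = 0 for all i): FAILS

Verdict: the first failing condition is complementary_slackness -> comp.

comp


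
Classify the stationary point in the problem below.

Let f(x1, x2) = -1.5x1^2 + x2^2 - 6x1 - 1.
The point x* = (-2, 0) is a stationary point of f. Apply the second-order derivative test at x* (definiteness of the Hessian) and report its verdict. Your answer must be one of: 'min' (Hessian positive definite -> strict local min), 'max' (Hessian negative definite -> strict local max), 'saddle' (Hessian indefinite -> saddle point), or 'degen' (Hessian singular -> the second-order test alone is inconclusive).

Compute the Hessian H = grad^2 f:
  H = [[-3, 0], [0, 2]]
Verify stationarity: grad f(x*) = H x* + g = (0, 0).
Eigenvalues of H: -3, 2.
Eigenvalues have mixed signs, so H is indefinite -> x* is a saddle point.

saddle


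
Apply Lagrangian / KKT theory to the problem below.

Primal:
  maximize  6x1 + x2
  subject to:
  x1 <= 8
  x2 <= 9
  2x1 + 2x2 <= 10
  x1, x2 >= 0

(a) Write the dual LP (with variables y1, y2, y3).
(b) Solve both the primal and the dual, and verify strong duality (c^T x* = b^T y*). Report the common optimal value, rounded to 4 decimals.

The standard primal-dual pair for 'max c^T x s.t. A x <= b, x >= 0' is:
  Dual:  min b^T y  s.t.  A^T y >= c,  y >= 0.

So the dual LP is:
  minimize  8y1 + 9y2 + 10y3
  subject to:
    y1 + 2y3 >= 6
    y2 + 2y3 >= 1
    y1, y2, y3 >= 0

Solving the primal: x* = (5, 0).
  primal value c^T x* = 30.
Solving the dual: y* = (0, 0, 3).
  dual value b^T y* = 30.
Strong duality: c^T x* = b^T y*. Confirmed.

30


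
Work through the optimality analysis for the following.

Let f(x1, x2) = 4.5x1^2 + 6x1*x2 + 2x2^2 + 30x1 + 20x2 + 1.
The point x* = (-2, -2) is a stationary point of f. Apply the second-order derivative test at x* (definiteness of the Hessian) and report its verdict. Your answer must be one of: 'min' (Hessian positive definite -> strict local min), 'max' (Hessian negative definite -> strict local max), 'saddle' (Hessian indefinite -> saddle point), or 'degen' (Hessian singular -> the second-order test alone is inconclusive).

Compute the Hessian H = grad^2 f:
  H = [[9, 6], [6, 4]]
Verify stationarity: grad f(x*) = H x* + g = (0, 0).
Eigenvalues of H: 0, 13.
H has a zero eigenvalue (singular; positive semidefinite but not definite), so H is neither positive definite, negative definite, nor indefinite. The second-order test alone is inconclusive -> degen.
(Indeed, f is constant along the null direction of H through x*, so x* is not a strict local extremum.)

degen


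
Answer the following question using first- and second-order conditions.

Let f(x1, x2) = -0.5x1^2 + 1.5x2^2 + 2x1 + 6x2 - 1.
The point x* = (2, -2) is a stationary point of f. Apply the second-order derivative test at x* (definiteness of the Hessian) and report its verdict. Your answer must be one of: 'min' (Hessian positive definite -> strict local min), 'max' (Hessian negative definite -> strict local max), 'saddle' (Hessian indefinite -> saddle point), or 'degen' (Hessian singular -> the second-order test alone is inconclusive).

Compute the Hessian H = grad^2 f:
  H = [[-1, 0], [0, 3]]
Verify stationarity: grad f(x*) = H x* + g = (0, 0).
Eigenvalues of H: -1, 3.
Eigenvalues have mixed signs, so H is indefinite -> x* is a saddle point.

saddle


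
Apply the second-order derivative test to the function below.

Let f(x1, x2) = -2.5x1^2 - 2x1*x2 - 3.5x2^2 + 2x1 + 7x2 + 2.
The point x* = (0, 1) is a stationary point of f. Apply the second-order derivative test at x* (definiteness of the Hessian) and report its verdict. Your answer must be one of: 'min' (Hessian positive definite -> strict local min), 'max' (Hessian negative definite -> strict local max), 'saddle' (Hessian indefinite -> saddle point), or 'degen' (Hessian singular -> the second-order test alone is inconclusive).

Compute the Hessian H = grad^2 f:
  H = [[-5, -2], [-2, -7]]
Verify stationarity: grad f(x*) = H x* + g = (0, 0).
Eigenvalues of H: -8.2361, -3.7639.
Both eigenvalues < 0, so H is negative definite -> x* is a strict local max.

max


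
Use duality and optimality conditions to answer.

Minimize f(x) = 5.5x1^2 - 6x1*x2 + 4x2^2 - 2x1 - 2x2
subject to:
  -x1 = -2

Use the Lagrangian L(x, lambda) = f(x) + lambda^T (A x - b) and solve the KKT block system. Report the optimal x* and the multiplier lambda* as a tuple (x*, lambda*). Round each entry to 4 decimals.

Form the Lagrangian:
  L(x, lambda) = (1/2) x^T Q x + c^T x + lambda^T (A x - b)
Stationarity (grad_x L = 0): Q x + c + A^T lambda = 0.
Primal feasibility: A x = b.

This gives the KKT block system:
  [ Q   A^T ] [ x     ]   [-c ]
  [ A    0  ] [ lambda ] = [ b ]

Solving the linear system:
  x*      = (2, 1.75)
  lambda* = (9.5)
  f(x*)   = 5.75

x* = (2, 1.75), lambda* = (9.5)


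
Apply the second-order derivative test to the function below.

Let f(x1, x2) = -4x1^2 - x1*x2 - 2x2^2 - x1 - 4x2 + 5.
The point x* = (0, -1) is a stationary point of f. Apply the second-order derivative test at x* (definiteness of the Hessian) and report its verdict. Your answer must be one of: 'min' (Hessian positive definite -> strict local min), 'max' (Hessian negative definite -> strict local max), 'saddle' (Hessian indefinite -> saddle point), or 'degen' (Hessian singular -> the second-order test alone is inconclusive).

Compute the Hessian H = grad^2 f:
  H = [[-8, -1], [-1, -4]]
Verify stationarity: grad f(x*) = H x* + g = (0, 0).
Eigenvalues of H: -8.2361, -3.7639.
Both eigenvalues < 0, so H is negative definite -> x* is a strict local max.

max


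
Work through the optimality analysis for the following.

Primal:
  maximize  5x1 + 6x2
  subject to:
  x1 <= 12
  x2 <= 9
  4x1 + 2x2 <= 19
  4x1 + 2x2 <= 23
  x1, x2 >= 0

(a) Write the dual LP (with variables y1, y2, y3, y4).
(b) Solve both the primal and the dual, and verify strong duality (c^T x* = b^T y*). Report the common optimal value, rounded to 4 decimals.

The standard primal-dual pair for 'max c^T x s.t. A x <= b, x >= 0' is:
  Dual:  min b^T y  s.t.  A^T y >= c,  y >= 0.

So the dual LP is:
  minimize  12y1 + 9y2 + 19y3 + 23y4
  subject to:
    y1 + 4y3 + 4y4 >= 5
    y2 + 2y3 + 2y4 >= 6
    y1, y2, y3, y4 >= 0

Solving the primal: x* = (0.25, 9).
  primal value c^T x* = 55.25.
Solving the dual: y* = (0, 3.5, 1.25, 0).
  dual value b^T y* = 55.25.
Strong duality: c^T x* = b^T y*. Confirmed.

55.25


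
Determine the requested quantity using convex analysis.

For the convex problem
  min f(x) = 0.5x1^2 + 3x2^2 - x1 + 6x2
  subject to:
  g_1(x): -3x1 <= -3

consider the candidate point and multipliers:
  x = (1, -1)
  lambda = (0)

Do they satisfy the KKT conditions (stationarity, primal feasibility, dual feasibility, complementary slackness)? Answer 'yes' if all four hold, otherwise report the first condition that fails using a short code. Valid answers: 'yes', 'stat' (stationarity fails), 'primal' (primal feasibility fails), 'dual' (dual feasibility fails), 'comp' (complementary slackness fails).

Gradient of f: grad f(x) = Q x + c = (0, 0)
Constraint values g_i(x) = a_i^T x - b_i:
  g_1((1, -1)) = 0
Stationarity residual: grad f(x) + sum_i lambda_i a_i = (0, 0)
  -> stationarity OK
Primal feasibility (all g_i <= 0): OK
Dual feasibility (all lambda_i >= 0): OK
Complementary slackness (lambda_i * g_i(x) = 0 for all i): OK

Verdict: yes, KKT holds.

yes


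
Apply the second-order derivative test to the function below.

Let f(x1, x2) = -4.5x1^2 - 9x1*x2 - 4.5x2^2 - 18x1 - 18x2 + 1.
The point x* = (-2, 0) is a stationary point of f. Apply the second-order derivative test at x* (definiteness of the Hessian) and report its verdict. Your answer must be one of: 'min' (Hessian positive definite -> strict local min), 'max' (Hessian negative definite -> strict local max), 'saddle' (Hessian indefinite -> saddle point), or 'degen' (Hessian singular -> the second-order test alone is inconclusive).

Compute the Hessian H = grad^2 f:
  H = [[-9, -9], [-9, -9]]
Verify stationarity: grad f(x*) = H x* + g = (0, 0).
Eigenvalues of H: -18, 0.
H has a zero eigenvalue (singular; negative semidefinite but not definite), so H is neither positive definite, negative definite, nor indefinite. The second-order test alone is inconclusive -> degen.
(Indeed, f is constant along the null direction of H through x*, so x* is not a strict local extremum.)

degen


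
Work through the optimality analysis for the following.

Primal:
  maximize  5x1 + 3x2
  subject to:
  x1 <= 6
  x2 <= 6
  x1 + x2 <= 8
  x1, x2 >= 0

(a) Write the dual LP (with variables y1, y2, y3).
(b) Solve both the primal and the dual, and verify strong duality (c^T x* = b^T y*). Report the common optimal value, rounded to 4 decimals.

The standard primal-dual pair for 'max c^T x s.t. A x <= b, x >= 0' is:
  Dual:  min b^T y  s.t.  A^T y >= c,  y >= 0.

So the dual LP is:
  minimize  6y1 + 6y2 + 8y3
  subject to:
    y1 + y3 >= 5
    y2 + y3 >= 3
    y1, y2, y3 >= 0

Solving the primal: x* = (6, 2).
  primal value c^T x* = 36.
Solving the dual: y* = (2, 0, 3).
  dual value b^T y* = 36.
Strong duality: c^T x* = b^T y*. Confirmed.

36


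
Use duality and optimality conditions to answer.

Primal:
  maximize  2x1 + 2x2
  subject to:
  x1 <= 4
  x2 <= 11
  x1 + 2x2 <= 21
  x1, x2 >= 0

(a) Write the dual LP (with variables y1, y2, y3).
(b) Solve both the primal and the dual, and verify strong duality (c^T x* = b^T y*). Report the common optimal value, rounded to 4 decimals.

The standard primal-dual pair for 'max c^T x s.t. A x <= b, x >= 0' is:
  Dual:  min b^T y  s.t.  A^T y >= c,  y >= 0.

So the dual LP is:
  minimize  4y1 + 11y2 + 21y3
  subject to:
    y1 + y3 >= 2
    y2 + 2y3 >= 2
    y1, y2, y3 >= 0

Solving the primal: x* = (4, 8.5).
  primal value c^T x* = 25.
Solving the dual: y* = (1, 0, 1).
  dual value b^T y* = 25.
Strong duality: c^T x* = b^T y*. Confirmed.

25


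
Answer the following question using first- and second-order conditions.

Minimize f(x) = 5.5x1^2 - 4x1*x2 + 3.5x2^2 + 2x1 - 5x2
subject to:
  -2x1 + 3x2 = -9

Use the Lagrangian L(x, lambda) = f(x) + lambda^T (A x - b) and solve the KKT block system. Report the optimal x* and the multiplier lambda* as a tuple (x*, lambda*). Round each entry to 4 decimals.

Form the Lagrangian:
  L(x, lambda) = (1/2) x^T Q x + c^T x + lambda^T (A x - b)
Stationarity (grad_x L = 0): Q x + c + A^T lambda = 0.
Primal feasibility: A x = b.

This gives the KKT block system:
  [ Q   A^T ] [ x     ]   [-c ]
  [ A    0  ] [ lambda ] = [ b ]

Solving the linear system:
  x*      = (0.3797, -2.7468)
  lambda* = (8.5823)
  f(x*)   = 45.8671

x* = (0.3797, -2.7468), lambda* = (8.5823)
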